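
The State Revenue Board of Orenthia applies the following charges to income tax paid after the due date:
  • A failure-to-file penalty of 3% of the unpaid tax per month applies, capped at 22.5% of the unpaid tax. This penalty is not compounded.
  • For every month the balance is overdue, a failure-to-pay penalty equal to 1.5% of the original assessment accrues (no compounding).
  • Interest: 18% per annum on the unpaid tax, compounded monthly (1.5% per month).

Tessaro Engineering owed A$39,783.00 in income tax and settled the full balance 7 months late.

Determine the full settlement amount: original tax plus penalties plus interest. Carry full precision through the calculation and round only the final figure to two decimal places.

A$56,684.61

Failure-to-file: 7 × 3% × A$39,783.00 = A$8,354.43 (under the 22.5% cap)
Failure-to-pay penalty = 1.5% × A$39,783.00 × 7 mo = A$4,177.22…
Interest: A$39,783.00 × ((1 + 0.015)^7 − 1) = A$39,783.00 × 0.1098449… = A$4,369.9602…
Total = A$39,783.00 + A$12,531.6450 + A$4,369.9602… = A$56,684.61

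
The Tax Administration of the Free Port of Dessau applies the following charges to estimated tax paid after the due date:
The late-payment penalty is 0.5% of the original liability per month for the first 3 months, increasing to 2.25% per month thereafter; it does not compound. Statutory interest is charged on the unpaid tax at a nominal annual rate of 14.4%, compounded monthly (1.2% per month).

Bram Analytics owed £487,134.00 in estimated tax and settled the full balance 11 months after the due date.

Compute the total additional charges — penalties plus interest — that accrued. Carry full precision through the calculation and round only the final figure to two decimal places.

£163,293.20

Penalty, months 1–3: 3 × 0.5% × £487,134.00 = £7,307.01
Penalty, months 4–11: 8 × 2.25% × £487,134.00 = £87,684.12
Interest: £487,134.00 × ((1 + 0.012)^11 − 1) = £487,134.00 × 0.1402121… = £68,302.0710…
Penalties + interest = £94,991.1300 + £68,302.0710… = £163,293.20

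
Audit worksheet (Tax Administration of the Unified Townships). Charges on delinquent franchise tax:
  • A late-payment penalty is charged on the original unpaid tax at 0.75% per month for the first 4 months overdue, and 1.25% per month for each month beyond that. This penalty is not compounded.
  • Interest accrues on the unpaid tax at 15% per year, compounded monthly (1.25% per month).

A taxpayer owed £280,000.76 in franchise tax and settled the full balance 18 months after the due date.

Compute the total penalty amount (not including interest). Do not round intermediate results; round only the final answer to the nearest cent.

£57,400.16

Penalty, months 1–4: 4 × 0.75% × £280,000.76 = £8,400.02…
Penalty, months 5–18: 14 × 1.25% × £280,000.76 = £49,000.13…
Total penalty = £8,400.02… + £49,000.13… = £57,400.16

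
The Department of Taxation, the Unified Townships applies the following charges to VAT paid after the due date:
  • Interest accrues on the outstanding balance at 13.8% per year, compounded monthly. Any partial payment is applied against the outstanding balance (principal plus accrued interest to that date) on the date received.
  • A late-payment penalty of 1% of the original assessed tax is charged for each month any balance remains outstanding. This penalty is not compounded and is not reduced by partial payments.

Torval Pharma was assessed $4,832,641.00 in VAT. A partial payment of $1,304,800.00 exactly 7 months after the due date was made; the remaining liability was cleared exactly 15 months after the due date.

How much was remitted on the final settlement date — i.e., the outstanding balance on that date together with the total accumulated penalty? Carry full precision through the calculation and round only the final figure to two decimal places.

$5,031,951.50

Monthly rate = 13.8% ÷ 12 = 1.15%
Balance at month 7: $4,832,641.0000 × (1 + 0.0115)^7 = $5,235,350.2760…
After $1,304,800.00 payment: $5,235,350.2760… − $1,304,800.00 = $3,930,550.2760…
Balance at month 15: $3,930,550.2760… × (1 + 0.0115)^8 = $4,307,055.3468…
Penalty: 15 × 1% × $4,832,641.00 = $724,896.15
Final settlement = outstanding balance + penalty = $4,307,055.3468… + $724,896.15 = $5,031,951.50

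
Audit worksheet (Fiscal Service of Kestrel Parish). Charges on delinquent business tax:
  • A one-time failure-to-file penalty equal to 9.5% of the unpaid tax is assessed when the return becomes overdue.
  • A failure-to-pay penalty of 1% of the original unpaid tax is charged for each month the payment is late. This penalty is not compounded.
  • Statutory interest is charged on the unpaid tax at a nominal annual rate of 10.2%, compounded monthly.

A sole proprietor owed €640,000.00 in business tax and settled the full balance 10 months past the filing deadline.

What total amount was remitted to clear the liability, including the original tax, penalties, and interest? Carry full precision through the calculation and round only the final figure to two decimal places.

€821,328.67

Failure-to-file penalty: 9.5% × €640,000.00 = €60,800.00
Failure-to-pay penalty = 1% × €640,000.00 × 10 mo = €64,000.00
Interest (10.2%/yr ÷ 12 = 0.85%/month): €640,000.00 × ((1 + 0.0085)^10 − 1) = €56,528.6736…
Total = €640,000.00 + €124,800.0000 + €56,528.6736… = €821,328.67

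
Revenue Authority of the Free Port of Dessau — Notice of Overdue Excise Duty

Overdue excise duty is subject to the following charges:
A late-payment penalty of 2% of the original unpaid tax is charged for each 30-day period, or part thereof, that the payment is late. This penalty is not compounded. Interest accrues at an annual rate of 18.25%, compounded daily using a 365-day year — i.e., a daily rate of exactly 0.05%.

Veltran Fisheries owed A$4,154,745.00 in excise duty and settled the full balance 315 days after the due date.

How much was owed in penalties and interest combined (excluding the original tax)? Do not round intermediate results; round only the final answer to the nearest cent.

A$1,622,572.02

Penalty periods: ⌈315/30⌉ = 11; penalty = 11 × 2% × A$4,154,745.00 = A$914,043.90
Interest: A$4,154,745.00 × ((1 + 0.0005)^315 − 1) = A$4,154,745.00 × 0.17053468… = A$708,528.1200…
Penalties + interest = A$914,043.9000 + A$708,528.1200… = A$1,622,572.02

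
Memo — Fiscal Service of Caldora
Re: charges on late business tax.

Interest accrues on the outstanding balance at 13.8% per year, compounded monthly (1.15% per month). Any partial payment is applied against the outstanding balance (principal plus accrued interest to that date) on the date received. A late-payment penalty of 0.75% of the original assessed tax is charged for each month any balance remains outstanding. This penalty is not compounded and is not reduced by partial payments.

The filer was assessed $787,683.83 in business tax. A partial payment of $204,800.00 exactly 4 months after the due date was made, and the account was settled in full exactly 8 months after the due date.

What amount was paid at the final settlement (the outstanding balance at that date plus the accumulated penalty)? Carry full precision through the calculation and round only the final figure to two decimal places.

Balance at month 4: $787,683.8300 × (1 + 0.0115)^4 = $824,547.1190…
After $204,800.00 payment: $824,547.1190… − $204,800.00 = $619,747.1190…
Balance at month 8: $619,747.1190… × (1 + 0.0115)^4 = $648,751.0368…
Penalty: 8 × 0.75% × $787,683.83 = $47,261.03…
Final settlement = outstanding balance + penalty = $648,751.0368… + $47,261.03… = $696,012.07

$696,012.07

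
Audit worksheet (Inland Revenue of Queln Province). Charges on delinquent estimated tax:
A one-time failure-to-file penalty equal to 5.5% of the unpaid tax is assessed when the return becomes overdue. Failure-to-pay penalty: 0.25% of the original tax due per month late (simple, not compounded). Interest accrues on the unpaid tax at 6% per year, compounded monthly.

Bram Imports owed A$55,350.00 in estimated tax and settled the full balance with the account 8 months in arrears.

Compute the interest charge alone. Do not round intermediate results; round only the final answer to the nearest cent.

Interest (6%/yr ÷ 12 = 0.5%/month): A$55,350.00 × ((1 + 0.005)^8 − 1) = A$2,253.1349…

A$2,253.13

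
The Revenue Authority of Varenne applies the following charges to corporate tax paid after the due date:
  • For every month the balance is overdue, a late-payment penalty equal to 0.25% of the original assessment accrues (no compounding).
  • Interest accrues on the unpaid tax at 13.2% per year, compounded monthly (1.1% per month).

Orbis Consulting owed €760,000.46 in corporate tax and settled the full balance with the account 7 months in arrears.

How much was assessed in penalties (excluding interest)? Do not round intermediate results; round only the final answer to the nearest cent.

Late-payment penalty: 7 × 0.25% × €760,000.46 = €13,300.01…

€13,300.01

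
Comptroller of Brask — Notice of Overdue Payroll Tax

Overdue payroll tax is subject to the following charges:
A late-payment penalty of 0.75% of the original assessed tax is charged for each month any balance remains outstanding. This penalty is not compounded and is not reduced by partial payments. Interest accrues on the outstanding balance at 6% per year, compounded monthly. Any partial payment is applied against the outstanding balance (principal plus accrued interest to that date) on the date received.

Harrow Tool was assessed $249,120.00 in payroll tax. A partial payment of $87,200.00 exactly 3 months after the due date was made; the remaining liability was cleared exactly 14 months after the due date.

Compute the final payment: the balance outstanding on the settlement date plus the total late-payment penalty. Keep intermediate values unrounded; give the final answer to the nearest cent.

Monthly rate = 6% ÷ 12 = 0.5%
Balance at month 3: $249,120.0000 × (1 + 0.005)^3 = $252,875.5151…
After $87,200.00 payment: $252,875.5151… − $87,200.00 = $165,675.5151…
Balance at month 14: $165,675.5151… × (1 + 0.005)^11 = $175,018.9238…
Penalty: 14 × 0.75% × $249,120.00 = $26,157.60
Final settlement = outstanding balance + penalty = $175,018.9238… + $26,157.60 = $201,176.52

$201,176.52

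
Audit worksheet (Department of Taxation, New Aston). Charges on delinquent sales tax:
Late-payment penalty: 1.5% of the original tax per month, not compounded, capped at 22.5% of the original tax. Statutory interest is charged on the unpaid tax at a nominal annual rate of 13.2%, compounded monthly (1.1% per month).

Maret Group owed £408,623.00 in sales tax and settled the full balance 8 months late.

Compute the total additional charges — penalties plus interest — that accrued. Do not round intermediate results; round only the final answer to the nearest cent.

£86,408.88

Penalty: 8 × 1.5% × £408,623.00 = £49,034.76 (below the 22.5% cap of £91,940.18…)
Interest: £408,623.00 × ((1 + 0.011)^8 − 1) = £408,623.00 × 0.0914636… = £37,374.1183…
Penalties + interest = £49,034.7600 + £37,374.1183… = £86,408.88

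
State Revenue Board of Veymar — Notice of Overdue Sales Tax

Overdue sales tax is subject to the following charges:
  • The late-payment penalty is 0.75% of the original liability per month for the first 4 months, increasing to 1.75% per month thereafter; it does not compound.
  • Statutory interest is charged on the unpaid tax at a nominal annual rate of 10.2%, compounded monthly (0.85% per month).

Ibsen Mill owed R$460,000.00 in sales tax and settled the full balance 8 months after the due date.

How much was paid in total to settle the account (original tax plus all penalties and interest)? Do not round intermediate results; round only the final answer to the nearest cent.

Penalty, months 1–4: 4 × 0.75% × R$460,000.00 = R$13,800.00
Penalty, months 5–8: 4 × 1.75% × R$460,000.00 = R$32,200.00
Interest: R$460,000.00 × ((1 + 0.0085)^8 − 1) = R$460,000.00 × 0.0700578… = R$32,226.5691…
Total = R$460,000.00 + R$46,000.0000 + R$32,226.5691… = R$538,226.57

R$538,226.57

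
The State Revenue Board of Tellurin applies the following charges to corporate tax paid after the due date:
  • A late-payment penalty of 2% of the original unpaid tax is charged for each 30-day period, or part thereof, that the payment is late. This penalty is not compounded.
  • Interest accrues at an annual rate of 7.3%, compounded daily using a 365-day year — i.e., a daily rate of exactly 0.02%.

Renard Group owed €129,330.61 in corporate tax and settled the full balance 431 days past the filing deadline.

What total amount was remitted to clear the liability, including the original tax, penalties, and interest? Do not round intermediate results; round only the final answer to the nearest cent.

Penalty periods: ⌈431/30⌉ = 15; penalty = 15 × 2% × €129,330.61 = €38,799.18…
Interest: €129,330.61 × ((1 + 0.0002)^431 − 1) = €129,330.61 × 0.09001492… = €11,641.6841…
Total = €129,330.61 + €38,799.1830 + €11,641.6841… = €179,771.48

€179,771.48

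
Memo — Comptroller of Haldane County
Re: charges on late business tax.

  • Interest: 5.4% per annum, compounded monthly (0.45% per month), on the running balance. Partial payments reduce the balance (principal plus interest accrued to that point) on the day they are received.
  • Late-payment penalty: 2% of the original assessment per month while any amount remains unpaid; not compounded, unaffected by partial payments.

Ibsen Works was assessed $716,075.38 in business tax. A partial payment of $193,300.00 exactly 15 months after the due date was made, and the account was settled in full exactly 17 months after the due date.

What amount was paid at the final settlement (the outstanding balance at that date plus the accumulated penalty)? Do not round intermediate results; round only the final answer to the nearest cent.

$821,294.31

Balance at month 15: $716,075.3800 × (1 + 0.0045)^15 = $765,963.1181…
After $193,300.00 payment: $765,963.1181… − $193,300.00 = $572,663.1181…
Balance at month 17: $572,663.1181… × (1 + 0.0045)^2 = $577,828.6826…
Penalty: 17 × 2% × $716,075.38 = $243,465.63…
Final settlement = outstanding balance + penalty = $577,828.6826… + $243,465.63… = $821,294.31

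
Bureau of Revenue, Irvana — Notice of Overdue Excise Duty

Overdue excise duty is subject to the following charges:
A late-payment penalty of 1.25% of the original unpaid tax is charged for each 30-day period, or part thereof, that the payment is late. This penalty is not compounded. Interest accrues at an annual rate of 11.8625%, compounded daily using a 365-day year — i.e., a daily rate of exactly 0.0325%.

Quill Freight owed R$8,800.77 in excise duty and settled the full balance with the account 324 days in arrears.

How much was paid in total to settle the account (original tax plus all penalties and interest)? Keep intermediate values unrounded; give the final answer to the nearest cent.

Penalty periods: ⌈324/30⌉ = 11; penalty = 11 × 1.25% × R$8,800.77 = R$1,210.11…
Interest: R$8,800.77 × ((1 + 0.000325)^324 − 1) = R$8,800.77 × 0.11102487… = R$977.1043…
Total = R$8,800.77 + R$1,210.1059… + R$977.1043… = R$10,987.98

R$10,987.98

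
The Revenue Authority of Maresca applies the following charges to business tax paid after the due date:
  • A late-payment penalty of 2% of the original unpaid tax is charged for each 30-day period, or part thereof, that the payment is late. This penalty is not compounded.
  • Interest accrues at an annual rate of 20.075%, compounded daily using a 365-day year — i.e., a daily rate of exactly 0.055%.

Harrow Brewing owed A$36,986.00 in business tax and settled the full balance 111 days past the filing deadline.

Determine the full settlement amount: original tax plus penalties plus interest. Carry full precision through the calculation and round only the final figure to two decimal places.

Penalty periods: ⌈111/30⌉ = 4; penalty = 4 × 2% × A$36,986.00 = A$2,958.88
Interest: A$36,986.00 × ((1 + 0.00055)^111 − 1) = A$36,986.00 × 0.06293422… = A$2,327.6851…
Total = A$36,986.00 + A$2,958.8800 + A$2,327.6851… = A$42,272.57

A$42,272.57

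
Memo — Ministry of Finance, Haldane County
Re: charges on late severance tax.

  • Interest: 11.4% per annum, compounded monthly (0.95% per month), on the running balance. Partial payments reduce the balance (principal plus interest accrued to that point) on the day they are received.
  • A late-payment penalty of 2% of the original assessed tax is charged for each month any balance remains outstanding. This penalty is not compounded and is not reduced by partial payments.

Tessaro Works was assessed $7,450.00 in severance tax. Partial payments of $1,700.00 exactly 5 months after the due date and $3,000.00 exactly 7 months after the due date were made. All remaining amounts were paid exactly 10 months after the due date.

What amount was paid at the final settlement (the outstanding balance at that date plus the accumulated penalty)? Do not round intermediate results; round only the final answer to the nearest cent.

Balance at month 5: $7,450.0000 × (1 + 0.0095)^5 = $7,810.6628…
After $1,700.00 payment: $7,810.6628… − $1,700.00 = $6,110.6628…
Balance at month 7: $6,110.6628… × (1 + 0.0095)^2 = $6,227.3169…
After $3,000.00 payment: $6,227.3169… − $3,000.00 = $3,227.3169…
Balance at month 10: $3,227.3169… × (1 + 0.0095)^3 = $3,320.1720…
Penalty: 10 × 2% × $7,450.00 = $1,490.00
Final settlement = outstanding balance + penalty = $3,320.1720… + $1,490.00 = $4,810.17

$4,810.17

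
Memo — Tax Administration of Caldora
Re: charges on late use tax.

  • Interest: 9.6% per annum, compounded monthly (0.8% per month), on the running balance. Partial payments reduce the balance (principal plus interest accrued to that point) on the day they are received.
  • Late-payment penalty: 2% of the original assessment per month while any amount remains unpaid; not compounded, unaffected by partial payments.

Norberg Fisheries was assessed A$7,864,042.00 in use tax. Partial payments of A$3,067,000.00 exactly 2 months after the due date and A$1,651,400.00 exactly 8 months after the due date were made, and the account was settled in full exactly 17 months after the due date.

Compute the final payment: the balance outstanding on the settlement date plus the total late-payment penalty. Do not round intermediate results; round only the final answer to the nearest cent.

Balance at month 2: A$7,864,042.0000 × (1 + 0.008)^2 = A$7,990,369.9707…
After A$3,067,000.00 payment: A$7,990,369.9707… − A$3,067,000.00 = A$4,923,369.9707…
Balance at month 8: A$4,923,369.9707… × (1 + 0.008)^6 = A$5,164,468.8832…
After A$1,651,400.00 payment: A$5,164,468.8832… − A$1,651,400.00 = A$3,513,068.8832…
Balance at month 17: A$3,513,068.8832… × (1 + 0.008)^9 = A$3,774,256.8713…
Penalty: 17 × 2% × A$7,864,042.00 = A$2,673,774.28
Final settlement = outstanding balance + penalty = A$3,774,256.8713… + A$2,673,774.28 = A$6,448,031.15

A$6,448,031.15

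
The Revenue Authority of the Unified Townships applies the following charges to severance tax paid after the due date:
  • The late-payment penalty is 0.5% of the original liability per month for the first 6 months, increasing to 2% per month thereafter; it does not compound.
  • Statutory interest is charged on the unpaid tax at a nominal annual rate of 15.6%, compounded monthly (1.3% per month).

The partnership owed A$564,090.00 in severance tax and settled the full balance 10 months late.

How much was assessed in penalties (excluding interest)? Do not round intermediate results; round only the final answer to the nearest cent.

A$62,049.90

Penalty, months 1–6: 6 × 0.5% × A$564,090.00 = A$16,922.70
Penalty, months 7–10: 4 × 2% × A$564,090.00 = A$45,127.20
Total penalty = A$16,922.70 + A$45,127.20 = A$62,049.90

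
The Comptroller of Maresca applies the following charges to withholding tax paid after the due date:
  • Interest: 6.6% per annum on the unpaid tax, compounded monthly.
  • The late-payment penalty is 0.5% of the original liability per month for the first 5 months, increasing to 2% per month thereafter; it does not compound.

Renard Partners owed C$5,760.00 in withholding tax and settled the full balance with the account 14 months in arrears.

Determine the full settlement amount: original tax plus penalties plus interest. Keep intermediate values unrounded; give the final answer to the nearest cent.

C$7,400.53

Penalty, months 1–5: 5 × 0.5% × C$5,760.00 = C$144.00
Penalty, months 6–14: 9 × 2% × C$5,760.00 = C$1,036.80
Interest (6.6%/yr ÷ 12 = 0.55%/month): C$5,760.00 × ((1 + 0.0055)^14 − 1) = C$459.7300…
Total = C$5,760.00 + C$1,180.8000 + C$459.7300… = C$7,400.53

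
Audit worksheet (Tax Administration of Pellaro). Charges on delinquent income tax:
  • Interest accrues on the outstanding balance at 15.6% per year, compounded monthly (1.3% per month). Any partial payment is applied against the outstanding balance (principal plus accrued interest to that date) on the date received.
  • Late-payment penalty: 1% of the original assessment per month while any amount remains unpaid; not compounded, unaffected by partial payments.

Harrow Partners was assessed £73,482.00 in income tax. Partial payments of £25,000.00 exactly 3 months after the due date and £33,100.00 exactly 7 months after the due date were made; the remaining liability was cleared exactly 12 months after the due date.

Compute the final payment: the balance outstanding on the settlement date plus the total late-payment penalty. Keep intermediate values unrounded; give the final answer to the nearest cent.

£31,229.25

Balance at month 3: £73,482.0000 × (1 + 0.013)^3 = £76,385.2148…
After £25,000.00 payment: £76,385.2148… − £25,000.00 = £51,385.2148…
Balance at month 7: £51,385.2148… × (1 + 0.013)^4 = £54,109.8036…
After £33,100.00 payment: £54,109.8036… − £33,100.00 = £21,009.8036…
Balance at month 12: £21,009.8036… × (1 + 0.013)^5 = £22,411.4120…
Penalty: 12 × 1% × £73,482.00 = £8,817.84
Final settlement = outstanding balance + penalty = £22,411.4120… + £8,817.84 = £31,229.25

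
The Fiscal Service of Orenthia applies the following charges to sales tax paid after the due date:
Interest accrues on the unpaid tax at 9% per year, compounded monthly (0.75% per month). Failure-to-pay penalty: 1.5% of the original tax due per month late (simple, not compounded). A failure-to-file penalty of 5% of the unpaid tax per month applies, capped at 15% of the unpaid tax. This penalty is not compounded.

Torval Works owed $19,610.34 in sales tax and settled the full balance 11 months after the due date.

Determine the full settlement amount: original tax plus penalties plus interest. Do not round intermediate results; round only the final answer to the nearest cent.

$27,467.51

Failure-to-file: 11 × 5% × $19,610.34 = $10,785.69…, capped at 15% × $19,610.34 = $2,941.55…
Failure-to-pay penalty = 1.5% × $19,610.34 × 11 mo = $3,235.71…
Interest: $19,610.34 × ((1 + 0.0075)^11 − 1) = $19,610.34 × 0.0856644… = $1,679.9083…
Total = $19,610.34 + $6,177.2571 + $1,679.9083… = $27,467.51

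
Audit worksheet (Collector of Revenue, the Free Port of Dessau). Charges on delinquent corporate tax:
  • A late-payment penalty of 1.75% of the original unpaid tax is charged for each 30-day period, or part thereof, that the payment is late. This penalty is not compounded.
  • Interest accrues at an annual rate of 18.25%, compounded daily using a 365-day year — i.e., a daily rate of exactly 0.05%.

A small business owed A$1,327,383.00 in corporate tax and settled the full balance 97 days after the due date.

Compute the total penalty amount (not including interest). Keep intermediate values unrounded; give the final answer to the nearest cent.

Penalty periods: ⌈97/30⌉ = 4; penalty = 4 × 1.75% × A$1,327,383.00 = A$92,916.81

A$92,916.81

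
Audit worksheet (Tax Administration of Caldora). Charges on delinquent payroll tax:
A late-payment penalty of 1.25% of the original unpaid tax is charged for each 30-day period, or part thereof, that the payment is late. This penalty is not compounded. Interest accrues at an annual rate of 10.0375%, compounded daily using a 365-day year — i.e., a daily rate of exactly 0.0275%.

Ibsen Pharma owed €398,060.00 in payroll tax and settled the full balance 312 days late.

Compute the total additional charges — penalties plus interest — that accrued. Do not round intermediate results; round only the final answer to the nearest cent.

Penalty periods: ⌈312/30⌉ = 11; penalty = 11 × 1.25% × €398,060.00 = €54,733.25
Interest: €398,060.00 × ((1 + 0.000275)^312 − 1) = €398,060.00 × 0.08957554… = €35,656.4382…
Penalties + interest = €54,733.2500 + €35,656.4382… = €90,389.69

€90,389.69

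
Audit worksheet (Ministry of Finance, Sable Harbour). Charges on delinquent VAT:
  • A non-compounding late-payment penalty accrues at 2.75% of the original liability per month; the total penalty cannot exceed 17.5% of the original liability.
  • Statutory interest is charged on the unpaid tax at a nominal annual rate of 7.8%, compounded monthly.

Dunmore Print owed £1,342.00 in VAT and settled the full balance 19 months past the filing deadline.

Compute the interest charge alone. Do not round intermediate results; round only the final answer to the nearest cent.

Interest (7.8%/yr ÷ 12 = 0.65%/month): £1,342.00 × ((1 + 0.0065)^19 − 1) = £175.7992…

£175.80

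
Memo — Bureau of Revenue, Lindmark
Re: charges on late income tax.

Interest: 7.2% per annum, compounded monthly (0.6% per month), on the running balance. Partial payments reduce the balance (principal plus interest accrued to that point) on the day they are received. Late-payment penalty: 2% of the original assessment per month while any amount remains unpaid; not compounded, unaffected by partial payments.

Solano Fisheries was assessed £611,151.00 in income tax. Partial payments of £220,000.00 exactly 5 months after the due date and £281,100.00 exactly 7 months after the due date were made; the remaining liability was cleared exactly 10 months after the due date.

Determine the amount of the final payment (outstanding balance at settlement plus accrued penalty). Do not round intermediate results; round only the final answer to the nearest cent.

Balance at month 5: £611,151.0000 × (1 + 0.006)^5 = £629,706.8684…
After £220,000.00 payment: £629,706.8684… − £220,000.00 = £409,706.8684…
Balance at month 7: £409,706.8684… × (1 + 0.006)^2 = £414,638.1003…
After £281,100.00 payment: £414,638.1003… − £281,100.00 = £133,538.1003…
Balance at month 10: £133,538.1003… × (1 + 0.006)^3 = £135,956.2370…
Penalty: 10 × 2% × £611,151.00 = £122,230.20
Final settlement = outstanding balance + penalty = £135,956.2370… + £122,230.20 = £258,186.44

£258,186.44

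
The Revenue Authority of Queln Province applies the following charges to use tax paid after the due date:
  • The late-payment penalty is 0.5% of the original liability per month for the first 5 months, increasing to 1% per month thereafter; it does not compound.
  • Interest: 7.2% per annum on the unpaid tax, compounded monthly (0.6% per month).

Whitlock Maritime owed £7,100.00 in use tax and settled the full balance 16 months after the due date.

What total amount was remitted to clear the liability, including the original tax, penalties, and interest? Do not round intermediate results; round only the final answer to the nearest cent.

Penalty, months 1–5: 5 × 0.5% × £7,100.00 = £177.50
Penalty, months 6–16: 11 × 1% × £7,100.00 = £781.00
Interest: £7,100.00 × ((1 + 0.006)^16 − 1) = £7,100.00 × 0.1004434… = £713.1478…
Total = £7,100.00 + £958.5000 + £713.1478… = £8,771.65

£8,771.65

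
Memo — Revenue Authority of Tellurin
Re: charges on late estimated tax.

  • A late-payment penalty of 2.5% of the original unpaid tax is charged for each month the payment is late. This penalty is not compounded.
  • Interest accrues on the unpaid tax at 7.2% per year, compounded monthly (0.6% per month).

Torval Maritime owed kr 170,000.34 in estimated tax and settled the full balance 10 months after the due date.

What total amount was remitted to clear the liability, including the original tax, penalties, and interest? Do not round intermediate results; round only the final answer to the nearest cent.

kr 222,980.30

Late-payment penalty = 2.5% × kr 170,000.34 × 10 mo = kr 42,500.09…
Interest: kr 170,000.34 × ((1 + 0.006)^10 − 1) = kr 170,000.34 × 0.0616462… = kr 10,479.8740…
Total = kr 170,000.34 + kr 42,500.0850 + kr 10,479.8740… = kr 222,980.30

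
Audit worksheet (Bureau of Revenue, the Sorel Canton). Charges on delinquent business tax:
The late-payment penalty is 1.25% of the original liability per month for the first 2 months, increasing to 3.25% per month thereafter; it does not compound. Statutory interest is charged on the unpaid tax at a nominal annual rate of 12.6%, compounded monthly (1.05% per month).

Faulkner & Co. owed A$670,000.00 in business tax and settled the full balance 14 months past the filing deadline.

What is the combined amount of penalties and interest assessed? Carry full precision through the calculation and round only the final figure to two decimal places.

Penalty, months 1–2: 2 × 1.25% × A$670,000.00 = A$16,750.00
Penalty, months 3–14: 12 × 3.25% × A$670,000.00 = A$261,300.00
Interest: A$670,000.00 × ((1 + 0.0105)^14 − 1) = A$670,000.00 × 0.1574666… = A$105,502.5900…
Penalties + interest = A$278,050.0000 + A$105,502.5900… = A$383,552.59

A$383,552.59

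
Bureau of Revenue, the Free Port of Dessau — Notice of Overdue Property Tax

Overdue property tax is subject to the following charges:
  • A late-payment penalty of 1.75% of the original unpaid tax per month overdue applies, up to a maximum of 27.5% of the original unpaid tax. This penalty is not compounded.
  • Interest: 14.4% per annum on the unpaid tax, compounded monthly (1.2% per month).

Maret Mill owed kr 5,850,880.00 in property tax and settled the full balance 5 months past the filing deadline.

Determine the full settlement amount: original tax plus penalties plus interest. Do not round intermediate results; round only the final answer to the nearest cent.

Penalty: 5 × 1.75% × kr 5,850,880.00 = kr 511,952.00 (below the 27.5% cap of kr 1,608,992.00)
Interest: kr 5,850,880.00 × ((1 + 0.012)^5 − 1) = kr 5,850,880.00 × 0.0614574… = kr 359,579.7785…
Total = kr 5,850,880.00 + kr 511,952.0000 + kr 359,579.7785… = kr 6,722,411.78

kr 6,722,411.78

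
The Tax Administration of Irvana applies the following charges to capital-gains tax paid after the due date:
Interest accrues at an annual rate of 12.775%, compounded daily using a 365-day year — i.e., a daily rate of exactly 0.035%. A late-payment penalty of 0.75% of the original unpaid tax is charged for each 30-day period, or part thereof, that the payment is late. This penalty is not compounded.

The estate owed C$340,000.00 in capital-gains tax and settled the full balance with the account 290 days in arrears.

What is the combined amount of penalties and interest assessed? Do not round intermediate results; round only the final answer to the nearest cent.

Penalty periods: ⌈290/30⌉ = 10; penalty = 10 × 0.75% × C$340,000.00 = C$25,500.00
Interest: C$340,000.00 × ((1 + 0.00035)^290 − 1) = C$340,000.00 × 0.10681026… = C$36,315.4894…
Penalties + interest = C$25,500.0000 + C$36,315.4894… = C$61,815.49

C$61,815.49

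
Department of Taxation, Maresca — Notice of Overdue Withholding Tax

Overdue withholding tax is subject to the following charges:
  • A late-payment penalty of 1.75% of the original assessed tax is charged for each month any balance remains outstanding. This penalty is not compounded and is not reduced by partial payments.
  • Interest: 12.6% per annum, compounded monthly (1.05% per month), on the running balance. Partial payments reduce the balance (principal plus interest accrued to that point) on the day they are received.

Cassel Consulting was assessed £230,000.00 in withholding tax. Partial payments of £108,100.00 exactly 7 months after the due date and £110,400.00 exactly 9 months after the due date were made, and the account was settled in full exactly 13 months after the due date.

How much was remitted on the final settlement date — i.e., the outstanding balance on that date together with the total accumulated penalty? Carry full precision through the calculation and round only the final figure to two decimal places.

£85,574.14

Balance at month 7: £230,000.0000 × (1 + 0.0105)^7 = £247,446.9248…
After £108,100.00 payment: £247,446.9248… − £108,100.00 = £139,346.9248…
Balance at month 9: £139,346.9248… × (1 + 0.0105)^2 = £142,288.5733…
After £110,400.00 payment: £142,288.5733… − £110,400.00 = £31,888.5733…
Balance at month 13: £31,888.5733… × (1 + 0.0105)^4 = £33,249.1357…
Penalty: 13 × 1.75% × £230,000.00 = £52,325.00
Final settlement = outstanding balance + penalty = £33,249.1357… + £52,325.00 = £85,574.14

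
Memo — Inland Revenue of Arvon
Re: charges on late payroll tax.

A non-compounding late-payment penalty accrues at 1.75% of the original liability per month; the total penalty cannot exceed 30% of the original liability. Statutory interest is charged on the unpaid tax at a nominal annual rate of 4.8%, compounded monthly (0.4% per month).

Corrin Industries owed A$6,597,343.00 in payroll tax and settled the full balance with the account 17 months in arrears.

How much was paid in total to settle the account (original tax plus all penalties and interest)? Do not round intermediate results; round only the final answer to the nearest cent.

Penalty: 17 × 1.75% × A$6,597,343.00 = A$1,962,709.54… (below the 30% cap of A$1,979,202.90)
Interest: A$6,597,343.00 × ((1 + 0.004)^17 − 1) = A$6,597,343.00 × 0.0702201… = A$463,266.3205…
Total = A$6,597,343.00 + A$1,962,709.5425 + A$463,266.3205… = A$9,023,318.86

A$9,023,318.86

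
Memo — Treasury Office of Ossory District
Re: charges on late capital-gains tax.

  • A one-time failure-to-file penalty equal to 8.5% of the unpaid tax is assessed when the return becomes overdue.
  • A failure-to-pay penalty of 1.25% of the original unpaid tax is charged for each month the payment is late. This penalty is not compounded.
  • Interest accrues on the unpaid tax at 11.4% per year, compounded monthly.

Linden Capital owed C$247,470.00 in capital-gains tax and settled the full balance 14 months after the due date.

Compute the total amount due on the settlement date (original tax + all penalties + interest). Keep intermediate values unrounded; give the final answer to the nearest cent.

C$346,837.41

Failure-to-file penalty: 8.5% × C$247,470.00 = C$21,034.95
Failure-to-pay penalty: 14 × 1.25% × C$247,470.00 = C$43,307.25
Interest (11.4%/yr ÷ 12 = 0.95%/month): C$247,470.00 × ((1 + 0.0095)^14 − 1) = C$35,025.2074…
Total = C$247,470.00 + C$64,342.2000 + C$35,025.2074… = C$346,837.41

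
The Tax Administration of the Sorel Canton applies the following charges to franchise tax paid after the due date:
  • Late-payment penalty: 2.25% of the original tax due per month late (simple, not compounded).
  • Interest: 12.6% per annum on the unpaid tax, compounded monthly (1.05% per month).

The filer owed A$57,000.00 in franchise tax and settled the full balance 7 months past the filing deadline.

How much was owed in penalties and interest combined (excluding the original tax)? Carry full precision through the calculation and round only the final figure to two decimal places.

Late-payment penalty = 2.25% × A$57,000.00 × 7 mo = A$8,977.50
Interest: A$57,000.00 × ((1 + 0.0105)^7 − 1) = A$57,000.00 × 0.0758562… = A$4,323.8031…
Penalties + interest = A$8,977.5000 + A$4,323.8031… = A$13,301.30

A$13,301.30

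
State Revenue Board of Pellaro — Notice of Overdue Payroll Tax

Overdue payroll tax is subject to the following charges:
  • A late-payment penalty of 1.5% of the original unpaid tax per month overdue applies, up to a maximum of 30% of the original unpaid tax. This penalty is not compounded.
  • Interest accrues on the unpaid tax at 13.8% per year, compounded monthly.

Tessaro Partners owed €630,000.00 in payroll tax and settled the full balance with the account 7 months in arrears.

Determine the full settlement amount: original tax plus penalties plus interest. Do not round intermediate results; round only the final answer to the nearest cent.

Penalty: 7 × 1.5% × €630,000.00 = €66,150.00 (below the 30% cap of €189,000.00)
Interest (13.8%/yr ÷ 12 = 1.15%/month): €630,000.00 × ((1 + 0.0115)^7 − 1) = €52,498.5911…
Total = €630,000.00 + €66,150.0000 + €52,498.5911… = €748,648.59

€748,648.59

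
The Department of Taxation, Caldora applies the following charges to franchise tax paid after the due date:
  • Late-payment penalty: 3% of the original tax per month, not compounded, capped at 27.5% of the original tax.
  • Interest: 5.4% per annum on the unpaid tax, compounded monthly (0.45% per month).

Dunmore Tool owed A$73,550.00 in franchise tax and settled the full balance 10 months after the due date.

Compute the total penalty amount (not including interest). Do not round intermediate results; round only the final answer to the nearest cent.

A$20,226.25

Penalty (uncapped): 10 × 3% × A$73,550.00 = A$22,065.00; cap = 27.5% × A$73,550.00 = A$20,226.25 → penalty = A$20,226.25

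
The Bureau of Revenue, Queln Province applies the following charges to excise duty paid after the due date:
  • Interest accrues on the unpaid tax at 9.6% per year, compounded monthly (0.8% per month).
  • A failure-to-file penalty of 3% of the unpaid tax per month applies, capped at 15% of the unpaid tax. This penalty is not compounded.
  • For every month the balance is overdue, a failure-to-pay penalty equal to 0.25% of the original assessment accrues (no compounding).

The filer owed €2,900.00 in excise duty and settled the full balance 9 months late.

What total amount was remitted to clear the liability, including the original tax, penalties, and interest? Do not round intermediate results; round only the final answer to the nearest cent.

Failure-to-file: 9 × 3% × €2,900.00 = €783.00, capped at 15% × €2,900.00 = €435.00
Failure-to-pay penalty: 9 × 0.25% × €2,900.00 = €65.25
Interest: €2,900.00 × ((1 + 0.008)^9 − 1) = €2,900.00 × 0.0743475… = €215.6078…
Total = €2,900.00 + €500.2500 + €215.6078… = €3,615.86

€3,615.86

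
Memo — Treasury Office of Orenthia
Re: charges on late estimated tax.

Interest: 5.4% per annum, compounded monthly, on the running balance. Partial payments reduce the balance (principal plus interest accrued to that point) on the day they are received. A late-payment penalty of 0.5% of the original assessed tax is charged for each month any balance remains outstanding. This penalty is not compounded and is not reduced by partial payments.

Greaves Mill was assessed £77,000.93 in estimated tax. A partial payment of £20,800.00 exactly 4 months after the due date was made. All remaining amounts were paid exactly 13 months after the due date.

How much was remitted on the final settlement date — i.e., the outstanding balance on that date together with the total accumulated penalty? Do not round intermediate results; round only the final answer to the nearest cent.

£64,976.47

Monthly rate = 5.4% ÷ 12 = 0.45%
Balance at month 4: £77,000.9300 × (1 + 0.0045)^4 = £78,396.3305…
After £20,800.00 payment: £78,396.3305… − £20,800.00 = £57,596.3305…
Balance at month 13: £57,596.3305… × (1 + 0.0045)^9 = £59,971.4134…
Penalty: 13 × 0.5% × £77,000.93 = £5,005.06…
Final settlement = outstanding balance + penalty = £59,971.4134… + £5,005.06… = £64,976.47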